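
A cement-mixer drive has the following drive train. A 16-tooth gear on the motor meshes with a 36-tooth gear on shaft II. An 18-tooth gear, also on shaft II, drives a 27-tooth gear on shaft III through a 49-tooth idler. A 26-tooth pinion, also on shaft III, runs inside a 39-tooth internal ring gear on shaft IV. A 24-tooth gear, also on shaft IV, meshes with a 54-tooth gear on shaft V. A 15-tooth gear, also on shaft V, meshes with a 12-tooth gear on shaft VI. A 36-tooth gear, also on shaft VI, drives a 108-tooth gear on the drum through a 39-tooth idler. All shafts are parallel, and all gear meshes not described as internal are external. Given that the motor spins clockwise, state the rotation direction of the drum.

counterclockwise

the motor → shaft II: external mesh, 1 reversal → CCW.
shaft II → shaft III: driver → idler → driven is 2 external meshes, 2 reversals → CCW.
shaft III → shaft IV: internal mesh, same direction → CCW.
shaft IV → shaft V: external mesh, 1 reversal → CW.
shaft V → shaft VI: external mesh, 1 reversal → CCW.
shaft VI → the drum: driver → idler → driven is 2 external meshes, 2 reversals → CCW.
7 reversals in total — an odd number — so the drum turns opposite to the motor.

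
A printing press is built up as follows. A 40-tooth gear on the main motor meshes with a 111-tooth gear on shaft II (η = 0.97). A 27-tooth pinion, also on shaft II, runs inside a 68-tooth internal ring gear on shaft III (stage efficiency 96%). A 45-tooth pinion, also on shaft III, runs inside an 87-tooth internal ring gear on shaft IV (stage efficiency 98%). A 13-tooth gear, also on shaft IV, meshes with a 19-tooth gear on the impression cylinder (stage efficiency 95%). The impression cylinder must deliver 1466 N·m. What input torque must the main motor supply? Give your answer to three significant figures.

Overall ratio R = 2.775 × 2.5185 × 1.9333 × 1.4615 = 19.748; overall efficiency η = 0.97 × 0.96 × 0.98 × 0.95 = 0.8669.
Input torque = output torque / (R × η) = 1466 / (19.748 × 0.8669) = 85.628 N·m.

85.6 N·m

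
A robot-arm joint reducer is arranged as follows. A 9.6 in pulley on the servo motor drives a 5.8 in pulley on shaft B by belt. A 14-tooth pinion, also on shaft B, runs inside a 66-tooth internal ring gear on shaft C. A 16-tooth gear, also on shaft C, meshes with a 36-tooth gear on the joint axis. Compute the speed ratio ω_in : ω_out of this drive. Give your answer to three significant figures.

6.41

Each stage contributes driven/driver: belt 5.8/9.6 = 0.60417, internal gear 66/14 = 4.7143, gear mesh 36/16 = 2.25.
Overall: 0.60417 × 4.7143 × 2.25 = 6.4085.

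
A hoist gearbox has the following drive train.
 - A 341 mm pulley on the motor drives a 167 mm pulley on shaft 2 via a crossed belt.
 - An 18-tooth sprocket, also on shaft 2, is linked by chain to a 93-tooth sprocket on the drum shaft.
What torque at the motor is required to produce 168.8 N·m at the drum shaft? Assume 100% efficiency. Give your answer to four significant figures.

Overall ratio R = 0.48974 × 5.1667 = 2.5303.
Input torque = output torque / R = 168.8 / 2.5303 = 66.711 N·m.

66.71 N·m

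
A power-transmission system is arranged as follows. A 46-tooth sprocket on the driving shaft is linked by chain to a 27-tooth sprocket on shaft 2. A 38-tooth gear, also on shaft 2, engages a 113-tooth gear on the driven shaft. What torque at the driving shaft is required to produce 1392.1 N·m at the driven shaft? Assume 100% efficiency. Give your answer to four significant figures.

797.6 N·m

Overall ratio R = 0.58696 × 2.9737 = 1.7454.
Input torque = output torque / R = 1392.1 / 1.7454 = 797.57 N·m.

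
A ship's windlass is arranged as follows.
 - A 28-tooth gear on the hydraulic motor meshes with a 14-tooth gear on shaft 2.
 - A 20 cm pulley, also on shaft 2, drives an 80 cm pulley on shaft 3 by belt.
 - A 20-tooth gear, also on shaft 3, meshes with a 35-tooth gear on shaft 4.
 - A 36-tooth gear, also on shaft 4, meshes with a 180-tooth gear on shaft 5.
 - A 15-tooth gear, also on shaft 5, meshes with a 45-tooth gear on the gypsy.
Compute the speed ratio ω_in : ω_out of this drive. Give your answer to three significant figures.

Each stage contributes driven/driver: gear mesh 14/28 = 0.5, belt 80/20 = 4, gear mesh 35/20 = 1.75, gear mesh 180/36 = 5, gear mesh 45/15 = 3.
Overall: 0.5 × 4 × 1.75 × 5 × 3 = 52.5.

52.5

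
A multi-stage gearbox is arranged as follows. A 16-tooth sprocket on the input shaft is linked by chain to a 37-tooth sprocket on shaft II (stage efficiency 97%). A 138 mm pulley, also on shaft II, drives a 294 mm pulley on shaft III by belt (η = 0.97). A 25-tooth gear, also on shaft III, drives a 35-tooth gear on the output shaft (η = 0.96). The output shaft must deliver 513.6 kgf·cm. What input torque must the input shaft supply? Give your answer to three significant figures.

82.4 kgf·cm

Overall ratio R = 2.3125 × 2.1304 × 1.4 = 6.8973; overall efficiency η = 0.97 × 0.97 × 0.96 = 0.9033.
Input torque = output torque / (R × η) = 513.6 / (6.8973 × 0.9033) = 82.439 kgf·cm.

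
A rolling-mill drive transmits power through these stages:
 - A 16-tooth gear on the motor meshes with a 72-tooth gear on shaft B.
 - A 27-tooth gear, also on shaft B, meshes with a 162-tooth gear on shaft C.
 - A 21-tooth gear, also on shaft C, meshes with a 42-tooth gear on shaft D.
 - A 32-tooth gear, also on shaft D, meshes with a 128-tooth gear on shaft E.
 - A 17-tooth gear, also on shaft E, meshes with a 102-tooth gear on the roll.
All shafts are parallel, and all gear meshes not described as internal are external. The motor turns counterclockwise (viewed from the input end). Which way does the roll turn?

clockwise

the motor → shaft B: external mesh, 1 reversal → CW.
shaft B → shaft C: external mesh, 1 reversal → CCW.
shaft C → shaft D: external mesh, 1 reversal → CW.
shaft D → shaft E: external mesh, 1 reversal → CCW.
shaft E → the roll: external mesh, 1 reversal → CW.
5 reversals in total — an odd number — so the roll turns opposite to the motor.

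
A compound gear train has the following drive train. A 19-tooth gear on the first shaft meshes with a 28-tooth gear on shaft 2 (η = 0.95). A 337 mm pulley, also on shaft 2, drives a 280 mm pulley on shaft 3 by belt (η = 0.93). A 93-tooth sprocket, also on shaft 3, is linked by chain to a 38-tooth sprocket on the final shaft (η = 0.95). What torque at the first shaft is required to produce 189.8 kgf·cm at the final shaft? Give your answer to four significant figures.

Overall ratio R = 1.4737 × 0.83086 × 0.4086 = 0.5003; overall efficiency η = 0.95 × 0.93 × 0.95 = 0.8393.
Input torque = output torque / (R × η) = 189.8 / (0.5003 × 0.8393) = 451.99 kgf·cm.

452.0 kgf·cm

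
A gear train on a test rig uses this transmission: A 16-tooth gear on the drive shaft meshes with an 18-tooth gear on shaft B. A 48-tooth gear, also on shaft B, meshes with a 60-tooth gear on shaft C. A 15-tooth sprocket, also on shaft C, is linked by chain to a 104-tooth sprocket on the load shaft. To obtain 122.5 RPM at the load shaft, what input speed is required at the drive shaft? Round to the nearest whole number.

1194 RPM

Overall ratio R = 1.125 × 1.25 × 6.9333 = 9.75.
Required input speed = output speed × R = 122.5 × 9.75 = 1194.4 RPM.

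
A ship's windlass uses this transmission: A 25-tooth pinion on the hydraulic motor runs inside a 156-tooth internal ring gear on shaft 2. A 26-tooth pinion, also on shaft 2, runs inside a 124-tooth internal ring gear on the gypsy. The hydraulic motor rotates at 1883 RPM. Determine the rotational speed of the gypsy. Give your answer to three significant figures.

the hydraulic motor → shaft 2 (internal gear, 156/25): 1883 ÷ 6.24 = 301.76 RPM
shaft 2 → the gypsy (internal gear, 124/26): 301.76 ÷ 4.7692 = 63.273 RPM

63.3 RPM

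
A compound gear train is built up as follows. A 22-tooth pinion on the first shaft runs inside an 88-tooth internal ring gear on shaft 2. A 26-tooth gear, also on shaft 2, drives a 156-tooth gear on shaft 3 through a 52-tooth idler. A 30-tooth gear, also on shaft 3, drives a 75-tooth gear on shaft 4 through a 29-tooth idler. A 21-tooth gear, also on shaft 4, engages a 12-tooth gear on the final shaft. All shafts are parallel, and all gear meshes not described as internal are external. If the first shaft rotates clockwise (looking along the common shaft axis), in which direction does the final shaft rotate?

the first shaft → shaft 2: internal mesh, same direction → CW.
shaft 2 → shaft 3: driver → idler → driven is 2 external meshes, 2 reversals → CW.
shaft 3 → shaft 4: driver → idler → driven is 2 external meshes, 2 reversals → CW.
shaft 4 → the final shaft: external mesh, 1 reversal → CCW.
5 reversals in total — an odd number — so the final shaft turns opposite to the first shaft.

counterclockwise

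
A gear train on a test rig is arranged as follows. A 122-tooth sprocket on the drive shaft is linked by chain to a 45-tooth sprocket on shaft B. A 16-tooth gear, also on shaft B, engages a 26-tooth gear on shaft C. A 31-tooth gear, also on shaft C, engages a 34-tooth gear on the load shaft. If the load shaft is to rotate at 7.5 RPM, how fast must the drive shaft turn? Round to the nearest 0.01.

4.93 RPM

Overall ratio R = 0.36885 × 1.625 × 1.0968 = 0.65739.
Required input speed = output speed × R = 7.5 × 0.65739 = 4.9304 RPM.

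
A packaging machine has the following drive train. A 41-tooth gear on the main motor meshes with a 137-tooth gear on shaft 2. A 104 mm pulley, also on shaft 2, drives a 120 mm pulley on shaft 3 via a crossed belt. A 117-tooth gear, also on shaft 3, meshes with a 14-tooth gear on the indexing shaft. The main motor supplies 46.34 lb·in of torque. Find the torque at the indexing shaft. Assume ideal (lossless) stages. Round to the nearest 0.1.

After the gear mesh (137/41): 46.34 × 3.3415 = 154.84 lb·in
After the belt (120/104): 154.84 × 1.1538 = 178.67 lb·in
After the gear mesh (14/117): 178.67 × 0.11966 = 21.379 lb·in

21.4 lb·in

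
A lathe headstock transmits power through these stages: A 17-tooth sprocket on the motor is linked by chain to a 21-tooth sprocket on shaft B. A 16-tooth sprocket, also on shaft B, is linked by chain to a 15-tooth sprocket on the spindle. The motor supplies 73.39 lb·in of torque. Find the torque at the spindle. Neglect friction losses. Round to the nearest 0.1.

Chain: ratio = 21/17 = 1.2353; torque at shaft B = 73.39 × 1.2353 = 90.658 lb·in.
Chain: ratio = 15/16 = 0.9375; torque at the spindle = 90.658 × 0.9375 = 84.992 lb·in.

85.0 lb·in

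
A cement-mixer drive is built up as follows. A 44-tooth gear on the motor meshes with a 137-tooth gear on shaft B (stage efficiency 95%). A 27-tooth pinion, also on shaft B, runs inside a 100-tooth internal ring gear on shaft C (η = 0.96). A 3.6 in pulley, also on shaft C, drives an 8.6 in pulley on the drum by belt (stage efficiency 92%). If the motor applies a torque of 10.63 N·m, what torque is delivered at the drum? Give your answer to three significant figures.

246 N·m

gear mesh 137/44 = 3.1136 → τ = 10.63·3.1136·0.95 = 31.443 N·m
internal gear 100/27 = 3.7037 → τ = 31.443·3.7037·0.96 = 111.8 N·m
belt 8.6/3.6 = 2.3889 → τ = 111.8·2.3889·0.92 = 245.71 N·m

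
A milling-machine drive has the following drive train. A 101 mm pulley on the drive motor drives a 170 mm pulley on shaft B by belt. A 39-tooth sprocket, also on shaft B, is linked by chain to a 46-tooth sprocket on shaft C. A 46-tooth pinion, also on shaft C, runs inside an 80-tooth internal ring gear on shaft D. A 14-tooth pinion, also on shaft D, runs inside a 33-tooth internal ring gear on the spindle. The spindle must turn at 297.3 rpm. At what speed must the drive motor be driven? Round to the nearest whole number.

Overall ratio R = 1.6832 × 1.1795 × 1.7391 × 2.3571 = 8.1384.
Required input speed = output speed × R = 297.3 × 8.1384 = 2419.5 rpm.

2420 rpm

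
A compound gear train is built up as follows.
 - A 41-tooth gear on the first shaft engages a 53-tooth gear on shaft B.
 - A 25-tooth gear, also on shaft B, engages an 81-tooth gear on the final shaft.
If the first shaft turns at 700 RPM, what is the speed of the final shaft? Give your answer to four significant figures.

Gear mesh: ratio = 53/41 = 1.2927, so shaft B turns at 700 / 1.2927 = 541.51 RPM.
Gear mesh: ratio = 81/25 = 3.24, so the final shaft turns at 541.51 / 3.24 = 167.13 RPM.

167.1 RPM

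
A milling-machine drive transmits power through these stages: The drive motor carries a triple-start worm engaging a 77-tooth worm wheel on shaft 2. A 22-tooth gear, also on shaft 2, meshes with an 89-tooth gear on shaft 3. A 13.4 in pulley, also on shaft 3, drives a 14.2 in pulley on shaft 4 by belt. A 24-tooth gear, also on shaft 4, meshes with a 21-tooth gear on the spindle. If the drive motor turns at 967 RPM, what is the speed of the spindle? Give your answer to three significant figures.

10.0 RPM

Worm: ratio = 77/3 = 25.667, so shaft 2 turns at 967 / 25.667 = 37.675 RPM.
Gear mesh: ratio = 89/22 = 4.0455, so shaft 3 turns at 37.675 / 4.0455 = 9.313 RPM.
Belt: ratio = 14.2/13.4 = 1.0597, so shaft 4 turns at 9.313 / 1.0597 = 8.7883 RPM.
Gear mesh: ratio = 21/24 = 0.875, so the spindle turns at 8.7883 / 0.875 = 10.044 RPM.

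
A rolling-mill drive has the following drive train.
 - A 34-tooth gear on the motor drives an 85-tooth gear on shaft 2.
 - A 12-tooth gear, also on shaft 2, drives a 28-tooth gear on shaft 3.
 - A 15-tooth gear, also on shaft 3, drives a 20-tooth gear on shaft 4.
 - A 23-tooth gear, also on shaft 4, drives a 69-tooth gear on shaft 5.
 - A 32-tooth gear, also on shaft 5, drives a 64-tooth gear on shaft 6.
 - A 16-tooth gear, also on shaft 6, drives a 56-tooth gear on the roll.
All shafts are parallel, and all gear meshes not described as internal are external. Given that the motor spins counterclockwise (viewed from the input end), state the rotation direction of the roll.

counterclockwise

the motor → shaft 2: external mesh, 1 reversal → CW.
shaft 2 → shaft 3: external mesh, 1 reversal → CCW.
shaft 3 → shaft 4: external mesh, 1 reversal → CW.
shaft 4 → shaft 5: external mesh, 1 reversal → CCW.
shaft 5 → shaft 6: external mesh, 1 reversal → CW.
shaft 6 → the roll: external mesh, 1 reversal → CCW.
6 reversals in total — an even number — so the roll turns the same way as the motor.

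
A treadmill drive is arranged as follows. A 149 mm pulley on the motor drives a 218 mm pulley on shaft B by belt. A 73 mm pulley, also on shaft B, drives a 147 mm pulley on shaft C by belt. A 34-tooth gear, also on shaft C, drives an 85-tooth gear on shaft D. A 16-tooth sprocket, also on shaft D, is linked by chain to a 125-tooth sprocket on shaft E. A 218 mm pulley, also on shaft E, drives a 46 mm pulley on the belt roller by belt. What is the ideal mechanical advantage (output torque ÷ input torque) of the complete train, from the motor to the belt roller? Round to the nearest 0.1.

12.1

Each stage contributes driven/driver: belt 218/149 = 1.4631, belt 147/73 = 2.0137, gear mesh 85/34 = 2.5, chain 125/16 = 7.8125, belt 46/218 = 0.21101.
Overall: 1.4631 × 2.0137 × 2.5 × 7.8125 × 0.21101 = 12.142.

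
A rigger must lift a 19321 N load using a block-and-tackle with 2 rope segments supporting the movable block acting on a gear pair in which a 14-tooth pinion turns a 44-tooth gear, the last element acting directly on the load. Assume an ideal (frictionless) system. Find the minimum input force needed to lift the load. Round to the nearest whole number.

Block-and-tackle MA = number of supporting rope parts = 2.
Gear pair MA = 44/14 = 3.1429.
Combined ideal MA = 2 × 3.1429 = 6.2857.
Effort = load / MA = 19321 / 6.2857 = 3073.8 N.

3074 N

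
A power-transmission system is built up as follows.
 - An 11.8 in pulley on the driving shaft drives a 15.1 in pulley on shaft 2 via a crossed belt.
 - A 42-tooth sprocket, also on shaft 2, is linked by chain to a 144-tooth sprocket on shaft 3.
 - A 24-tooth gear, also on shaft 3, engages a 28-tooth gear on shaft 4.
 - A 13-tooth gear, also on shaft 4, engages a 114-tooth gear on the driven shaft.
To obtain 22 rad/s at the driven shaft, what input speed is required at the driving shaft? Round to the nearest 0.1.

987.5 rad/s

Overall ratio R = 1.2797 × 3.4286 × 1.1667 × 8.7692 = 44.887.
Required input speed = output speed × R = 22 × 44.887 = 987.5 rad/s.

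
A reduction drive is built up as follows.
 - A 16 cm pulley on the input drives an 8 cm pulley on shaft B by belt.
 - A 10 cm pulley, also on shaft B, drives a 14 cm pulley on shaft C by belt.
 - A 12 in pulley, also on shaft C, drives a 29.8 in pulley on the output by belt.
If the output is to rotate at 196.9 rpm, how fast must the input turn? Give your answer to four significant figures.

342.3 rpm

Overall ratio R = 0.5 × 1.4 × 2.4833 = 1.7383.
Required input speed = output speed × R = 196.9 × 1.7383 = 342.28 rpm.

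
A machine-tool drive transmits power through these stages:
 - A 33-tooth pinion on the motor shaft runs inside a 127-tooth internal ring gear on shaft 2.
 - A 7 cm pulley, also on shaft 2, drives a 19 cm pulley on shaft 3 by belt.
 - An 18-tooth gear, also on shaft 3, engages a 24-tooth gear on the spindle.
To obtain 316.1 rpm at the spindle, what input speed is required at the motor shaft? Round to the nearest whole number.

Overall ratio R = 3.8485 × 2.7143 × 1.3333 = 13.928.
Required input speed = output speed × R = 316.1 × 13.928 = 4402.6 rpm.

4403 rpm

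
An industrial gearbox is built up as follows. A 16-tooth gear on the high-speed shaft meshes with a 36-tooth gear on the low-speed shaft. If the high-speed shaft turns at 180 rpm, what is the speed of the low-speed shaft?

80 rpm

the high-speed shaft → the low-speed shaft (gear mesh, 36/16): 180 ÷ 2.25 = 80 rpm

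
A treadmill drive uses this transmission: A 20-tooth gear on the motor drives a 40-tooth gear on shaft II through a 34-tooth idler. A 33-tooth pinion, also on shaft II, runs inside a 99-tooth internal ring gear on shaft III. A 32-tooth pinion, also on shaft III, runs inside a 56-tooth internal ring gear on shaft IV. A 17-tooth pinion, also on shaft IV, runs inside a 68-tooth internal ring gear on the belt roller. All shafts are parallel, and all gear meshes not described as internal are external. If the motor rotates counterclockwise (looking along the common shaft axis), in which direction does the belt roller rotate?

the motor → shaft II: driver → idler → driven is 2 external meshes, 2 reversals → CCW.
shaft II → shaft III: internal mesh, same direction → CCW.
shaft III → shaft IV: internal mesh, same direction → CCW.
shaft IV → the belt roller: internal mesh, same direction → CCW.
2 reversals in total — an even number — so the belt roller turns the same way as the motor.

counterclockwise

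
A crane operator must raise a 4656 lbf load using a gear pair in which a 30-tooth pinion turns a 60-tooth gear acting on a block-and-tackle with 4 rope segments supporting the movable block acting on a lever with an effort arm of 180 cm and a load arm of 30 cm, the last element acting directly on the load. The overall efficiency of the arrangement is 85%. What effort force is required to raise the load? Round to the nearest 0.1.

Gear pair MA = 60/30 = 2.
Block-and-tackle MA = number of supporting rope parts = 4.
Lever MA = effort arm / load arm = 180/30 = 6.
Combined ideal MA = 2 × 4 × 6 = 48.
Actual MA = 48 × 0.85 = 40.8.
Effort = load / actual MA = 4656 / 40.8 = 114.12 lbf.

114.1 lbf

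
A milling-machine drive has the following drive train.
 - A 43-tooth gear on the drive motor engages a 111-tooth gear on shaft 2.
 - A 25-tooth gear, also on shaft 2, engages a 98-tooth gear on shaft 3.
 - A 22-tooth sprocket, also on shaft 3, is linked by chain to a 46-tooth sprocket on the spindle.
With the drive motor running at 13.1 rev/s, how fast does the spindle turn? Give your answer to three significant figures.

0.619 rev/s

gear mesh 111/43 = 2.5814 → 13.1/2.5814 = 5.0748 rev/s
gear mesh 98/25 = 3.92 → 5.0748/3.92 = 1.2946 rev/s
chain 46/22 = 2.0909 → 1.2946/2.0909 = 0.61915 rev/s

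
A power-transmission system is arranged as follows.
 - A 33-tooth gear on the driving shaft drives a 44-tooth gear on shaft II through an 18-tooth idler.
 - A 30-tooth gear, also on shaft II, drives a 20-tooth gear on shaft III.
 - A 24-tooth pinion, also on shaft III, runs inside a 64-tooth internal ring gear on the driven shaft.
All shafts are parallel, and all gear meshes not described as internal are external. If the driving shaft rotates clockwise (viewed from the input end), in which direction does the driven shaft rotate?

the driving shaft → shaft II: driver → idler → driven is 2 external meshes, 2 reversals → CW.
shaft II → shaft III: external mesh, 1 reversal → CCW.
shaft III → the driven shaft: internal mesh, same direction → CCW.
3 reversals in total — an odd number — so the driven shaft turns opposite to the driving shaft.

counterclockwise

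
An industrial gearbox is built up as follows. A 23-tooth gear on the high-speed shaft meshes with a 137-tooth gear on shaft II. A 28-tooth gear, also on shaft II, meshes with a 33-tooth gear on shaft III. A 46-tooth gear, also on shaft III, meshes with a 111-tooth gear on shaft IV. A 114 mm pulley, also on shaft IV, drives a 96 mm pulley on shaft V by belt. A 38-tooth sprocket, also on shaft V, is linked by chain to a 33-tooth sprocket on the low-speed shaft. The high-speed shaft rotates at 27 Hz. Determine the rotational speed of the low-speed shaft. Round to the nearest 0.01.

2.18 Hz

gear mesh 137/23 = 5.9565 → 27/5.9565 = 4.5328 Hz
gear mesh 33/28 = 1.1786 → 4.5328/1.1786 = 3.8461 Hz
gear mesh 111/46 = 2.413 → 3.8461/2.413 = 1.5939 Hz
belt 96/114 = 0.84211 → 1.5939/0.84211 = 1.8927 Hz
chain 33/38 = 0.86842 → 1.8927/0.86842 = 2.1795 Hz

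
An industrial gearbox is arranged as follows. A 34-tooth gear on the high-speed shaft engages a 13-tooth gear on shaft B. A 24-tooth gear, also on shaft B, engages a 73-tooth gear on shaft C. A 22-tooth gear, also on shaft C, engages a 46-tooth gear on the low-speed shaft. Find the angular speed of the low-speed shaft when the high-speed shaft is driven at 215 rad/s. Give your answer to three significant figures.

gear mesh 13/34 = 0.38235 → 215/0.38235 = 562.31 rad/s
gear mesh 73/24 = 3.0417 → 562.31/3.0417 = 184.87 rad/s
gear mesh 46/22 = 2.0909 → 184.87/2.0909 = 88.415 rad/s

88.4 rad/s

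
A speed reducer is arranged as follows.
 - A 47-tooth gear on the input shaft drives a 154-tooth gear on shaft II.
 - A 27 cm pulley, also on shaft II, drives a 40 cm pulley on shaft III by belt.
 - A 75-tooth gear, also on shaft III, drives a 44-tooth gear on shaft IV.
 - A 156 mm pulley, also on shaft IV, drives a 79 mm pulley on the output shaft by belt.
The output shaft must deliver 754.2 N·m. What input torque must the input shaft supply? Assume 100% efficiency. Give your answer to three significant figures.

Overall ratio R = 3.2766 × 1.4815 × 0.58667 × 0.50641 = 1.4422.
Input torque = output torque / R = 754.2 / 1.4422 = 522.97 N·m.

523 N·m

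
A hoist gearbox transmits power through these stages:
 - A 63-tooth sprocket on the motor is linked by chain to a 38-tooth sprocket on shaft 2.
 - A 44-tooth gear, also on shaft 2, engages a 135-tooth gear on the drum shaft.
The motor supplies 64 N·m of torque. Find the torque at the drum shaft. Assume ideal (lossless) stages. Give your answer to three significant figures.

118 N·m

chain 38/63 = 0.60317 → τ = 64·0.60317 = 38.603 N·m
gear mesh 135/44 = 3.0682 → τ = 38.603·3.0682 = 118.44 N·m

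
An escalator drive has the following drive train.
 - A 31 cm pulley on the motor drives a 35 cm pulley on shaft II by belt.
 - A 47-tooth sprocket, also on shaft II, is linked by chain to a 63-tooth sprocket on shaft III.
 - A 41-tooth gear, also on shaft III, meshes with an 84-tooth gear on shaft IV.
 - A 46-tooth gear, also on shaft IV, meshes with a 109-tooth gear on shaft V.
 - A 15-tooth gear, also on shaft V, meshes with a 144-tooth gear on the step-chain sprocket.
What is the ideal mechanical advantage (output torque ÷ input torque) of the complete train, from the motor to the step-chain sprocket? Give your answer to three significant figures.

70.5

Each stage contributes driven/driver: belt 35/31 = 1.129, chain 63/47 = 1.3404, gear mesh 84/41 = 2.0488, gear mesh 109/46 = 2.3696, gear mesh 144/15 = 9.6.
Overall: 1.129 × 1.3404 × 2.0488 × 2.3696 × 9.6 = 70.532.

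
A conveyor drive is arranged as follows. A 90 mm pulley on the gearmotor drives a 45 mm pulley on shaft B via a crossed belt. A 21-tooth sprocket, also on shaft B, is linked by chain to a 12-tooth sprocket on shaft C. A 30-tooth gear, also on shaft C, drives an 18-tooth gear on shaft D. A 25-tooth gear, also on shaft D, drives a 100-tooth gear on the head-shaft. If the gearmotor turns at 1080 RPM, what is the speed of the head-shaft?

1575 RPM

Belt: ratio = 45/90 = 0.5, so shaft B turns at 1080 / 0.5 = 2160 RPM.
Chain: ratio = 12/21 = 0.57143, so shaft C turns at 2160 / 0.57143 = 3780 RPM.
Gear mesh: ratio = 18/30 = 0.6, so shaft D turns at 3780 / 0.6 = 6300 RPM.
Gear mesh: ratio = 100/25 = 4, so the head-shaft turns at 6300 / 4 = 1575 RPM.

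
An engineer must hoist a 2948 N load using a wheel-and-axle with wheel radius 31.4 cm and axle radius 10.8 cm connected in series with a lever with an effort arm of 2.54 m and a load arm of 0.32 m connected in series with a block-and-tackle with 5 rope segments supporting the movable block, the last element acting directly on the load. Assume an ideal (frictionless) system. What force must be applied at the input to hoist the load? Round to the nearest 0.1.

Wheel-and-axle MA = R/r = 31.4/10.8 = 2.9074.
Lever MA = effort arm / load arm = 2.54/0.32 = 7.9375.
Block-and-tackle MA = number of supporting rope parts = 5.
Combined ideal MA = 2.9074 × 7.9375 × 5 = 115.39.
Effort = load / MA = 2948 / 115.39 = 25.549 N.

25.5 N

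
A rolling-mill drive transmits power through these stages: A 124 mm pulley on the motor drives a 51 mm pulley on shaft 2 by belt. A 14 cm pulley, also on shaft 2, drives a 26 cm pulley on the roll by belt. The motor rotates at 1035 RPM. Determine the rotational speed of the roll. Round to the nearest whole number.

1355 RPM

Belt: ratio = 51/124 = 0.41129, so shaft 2 turns at 1035 / 0.41129 = 2516.5 RPM.
Belt: ratio = 26/14 = 1.8571, so the roll turns at 2516.5 / 1.8571 = 1355 RPM.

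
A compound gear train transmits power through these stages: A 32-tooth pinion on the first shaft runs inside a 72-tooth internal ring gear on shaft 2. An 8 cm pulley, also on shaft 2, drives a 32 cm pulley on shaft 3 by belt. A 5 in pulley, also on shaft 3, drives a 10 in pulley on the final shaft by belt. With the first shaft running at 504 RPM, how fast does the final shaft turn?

28 RPM

Internal gear: ratio = 72/32 = 2.25, so shaft 2 turns at 504 / 2.25 = 224 RPM.
Belt: ratio = 32/8 = 4, so shaft 3 turns at 224 / 4 = 56 RPM.
Belt: ratio = 10/5 = 2, so the final shaft turns at 56 / 2 = 28 RPM.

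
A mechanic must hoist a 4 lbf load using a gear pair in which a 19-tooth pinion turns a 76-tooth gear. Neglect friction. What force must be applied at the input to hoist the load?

1 lbf

Gear pair MA = 76/19 = 4.
Effort = load / MA = 4 / 4 = 1 lbf.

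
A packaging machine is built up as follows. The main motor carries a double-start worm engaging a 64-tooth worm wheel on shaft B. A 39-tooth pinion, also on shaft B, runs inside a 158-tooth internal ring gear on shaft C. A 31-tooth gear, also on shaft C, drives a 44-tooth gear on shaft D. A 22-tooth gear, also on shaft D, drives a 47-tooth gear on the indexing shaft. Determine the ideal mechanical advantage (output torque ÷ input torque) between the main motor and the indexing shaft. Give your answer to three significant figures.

393

Each stage contributes driven/driver: worm 64/2 = 32, internal gear 158/39 = 4.0513, gear mesh 44/31 = 1.4194, gear mesh 47/22 = 2.1364.
Overall: 32 × 4.0513 × 1.4194 × 2.1364 = 393.11.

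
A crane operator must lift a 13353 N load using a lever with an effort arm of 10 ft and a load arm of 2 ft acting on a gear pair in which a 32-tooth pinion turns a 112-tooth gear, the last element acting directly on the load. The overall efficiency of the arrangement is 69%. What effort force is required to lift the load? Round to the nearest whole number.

1106 N

Lever MA = effort arm / load arm = 10/2 = 5.
Gear pair MA = 112/32 = 3.5.
Combined ideal MA = 5 × 3.5 = 17.5.
Actual MA = 17.5 × 0.69 = 12.075.
Effort = load / actual MA = 13353 / 12.075 = 1105.8 N.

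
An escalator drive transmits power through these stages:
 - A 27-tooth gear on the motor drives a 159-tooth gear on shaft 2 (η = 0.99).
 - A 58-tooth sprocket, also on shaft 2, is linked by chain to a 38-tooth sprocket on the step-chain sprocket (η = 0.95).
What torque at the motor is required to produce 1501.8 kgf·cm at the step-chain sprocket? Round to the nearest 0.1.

Overall ratio R = 5.8889 × 0.65517 = 3.8582; overall efficiency η = 0.99 × 0.95 = 0.9405.
Input torque = output torque / (R × η) = 1501.8 / (3.8582 × 0.9405) = 413.87 kgf·cm.

413.9 kgf·cm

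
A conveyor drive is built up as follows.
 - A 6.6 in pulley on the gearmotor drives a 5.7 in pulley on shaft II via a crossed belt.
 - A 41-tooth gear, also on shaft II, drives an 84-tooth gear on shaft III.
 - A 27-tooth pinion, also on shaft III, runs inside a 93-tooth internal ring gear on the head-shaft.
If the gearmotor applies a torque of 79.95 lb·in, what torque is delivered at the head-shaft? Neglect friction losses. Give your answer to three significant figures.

Belt: ratio = 5.7/6.6 = 0.86364; torque at shaft II = 79.95 × 0.86364 = 69.048 lb·in.
Gear mesh: ratio = 84/41 = 2.0488; torque at shaft III = 69.048 × 2.0488 = 141.46 lb·in.
Internal gear: ratio = 93/27 = 3.4444; torque at the head-shaft = 141.46 × 3.4444 = 487.26 lb·in.

487 lb·in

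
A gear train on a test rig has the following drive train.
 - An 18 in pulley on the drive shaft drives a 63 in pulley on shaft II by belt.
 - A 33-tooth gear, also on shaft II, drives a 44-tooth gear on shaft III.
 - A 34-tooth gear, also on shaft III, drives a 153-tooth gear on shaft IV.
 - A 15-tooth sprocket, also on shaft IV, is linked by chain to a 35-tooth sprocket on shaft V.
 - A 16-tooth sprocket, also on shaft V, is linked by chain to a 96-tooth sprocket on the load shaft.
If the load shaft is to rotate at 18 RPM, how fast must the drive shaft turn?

Overall ratio R = 3.5 × 1.3333 × 4.5 × 2.3333 × 6 = 294.
Required input speed = output speed × R = 18 × 294 = 5292 RPM.

5292 RPM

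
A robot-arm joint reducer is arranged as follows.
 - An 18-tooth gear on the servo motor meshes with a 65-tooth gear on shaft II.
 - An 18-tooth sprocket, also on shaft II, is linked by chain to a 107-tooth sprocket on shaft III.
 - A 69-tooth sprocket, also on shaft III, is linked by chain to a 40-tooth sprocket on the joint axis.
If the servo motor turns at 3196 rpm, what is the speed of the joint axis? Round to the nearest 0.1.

256.8 rpm

the servo motor → shaft II (gear mesh, 65/18): 3196 ÷ 3.6111 = 885.05 rpm
shaft II → shaft III (chain, 107/18): 885.05 ÷ 5.9444 = 148.89 rpm
shaft III → the joint axis (chain, 40/69): 148.89 ÷ 0.57971 = 256.83 rpm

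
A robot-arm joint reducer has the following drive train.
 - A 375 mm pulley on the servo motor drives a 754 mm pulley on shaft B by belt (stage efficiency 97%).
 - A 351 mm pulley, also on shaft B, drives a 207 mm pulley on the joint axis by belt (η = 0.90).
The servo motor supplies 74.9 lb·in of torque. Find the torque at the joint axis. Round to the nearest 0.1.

After the belt (754/375): 74.9 × 2.0107 × 0.97 = 146.08 lb·in
After the belt (207/351): 146.08 × 0.58974 × 0.90 = 77.535 lb·in

77.5 lb·in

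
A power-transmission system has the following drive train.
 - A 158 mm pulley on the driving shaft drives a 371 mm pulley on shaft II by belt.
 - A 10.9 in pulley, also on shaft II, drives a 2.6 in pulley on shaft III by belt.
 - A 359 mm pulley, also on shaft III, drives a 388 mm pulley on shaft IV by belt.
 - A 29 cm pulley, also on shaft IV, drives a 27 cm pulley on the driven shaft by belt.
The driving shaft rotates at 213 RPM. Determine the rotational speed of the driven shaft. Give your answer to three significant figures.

the driving shaft → shaft II (belt, 371/158): 213 ÷ 2.3481 = 90.712 RPM
shaft II → shaft III (belt, 2.6/10.9): 90.712 ÷ 0.23853 = 380.29 RPM
shaft III → shaft IV (belt, 388/359): 380.29 ÷ 1.0808 = 351.87 RPM
shaft IV → the driven shaft (belt, 27/29): 351.87 ÷ 0.93103 = 377.93 RPM

378 RPM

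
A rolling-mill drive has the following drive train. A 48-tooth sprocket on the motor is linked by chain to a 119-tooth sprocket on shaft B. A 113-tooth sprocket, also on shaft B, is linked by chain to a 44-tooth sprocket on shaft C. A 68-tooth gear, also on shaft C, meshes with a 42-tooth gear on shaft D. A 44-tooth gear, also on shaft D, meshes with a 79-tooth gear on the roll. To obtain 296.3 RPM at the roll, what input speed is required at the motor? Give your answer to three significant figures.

Overall ratio R = 2.4792 × 0.38938 × 0.61765 × 1.7955 = 1.0705.
Required input speed = output speed × R = 296.3 × 1.0705 = 317.2 RPM.

317 RPM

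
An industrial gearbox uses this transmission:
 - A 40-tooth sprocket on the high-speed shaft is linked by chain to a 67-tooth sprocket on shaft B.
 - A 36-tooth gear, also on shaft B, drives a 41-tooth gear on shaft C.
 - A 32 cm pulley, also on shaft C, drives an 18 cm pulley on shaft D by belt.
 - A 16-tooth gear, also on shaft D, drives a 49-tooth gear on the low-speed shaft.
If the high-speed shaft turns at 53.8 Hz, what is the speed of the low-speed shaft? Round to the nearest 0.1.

16.4 Hz

chain 67/40 = 1.675 → 53.8/1.675 = 32.119 Hz
gear mesh 41/36 = 1.1389 → 32.119/1.1389 = 28.202 Hz
belt 18/32 = 0.5625 → 28.202/0.5625 = 50.138 Hz
gear mesh 49/16 = 3.0625 → 50.138/3.0625 = 16.371 Hz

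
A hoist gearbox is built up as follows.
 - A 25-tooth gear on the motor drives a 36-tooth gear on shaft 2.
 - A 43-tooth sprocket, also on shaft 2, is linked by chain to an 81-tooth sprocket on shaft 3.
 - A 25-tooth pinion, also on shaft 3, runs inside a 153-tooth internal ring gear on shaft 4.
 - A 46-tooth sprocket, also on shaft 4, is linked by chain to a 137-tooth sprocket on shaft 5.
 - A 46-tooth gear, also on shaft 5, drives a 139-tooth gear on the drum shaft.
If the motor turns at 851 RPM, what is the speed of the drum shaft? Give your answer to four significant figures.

the motor → shaft 2 (gear mesh, 36/25): 851 ÷ 1.44 = 590.97 RPM
shaft 2 → shaft 3 (chain, 81/43): 590.97 ÷ 1.8837 = 313.73 RPM
shaft 3 → shaft 4 (internal gear, 153/25): 313.73 ÷ 6.12 = 51.262 RPM
shaft 4 → shaft 5 (chain, 137/46): 51.262 ÷ 2.9783 = 17.212 RPM
shaft 5 → the drum shaft (gear mesh, 139/46): 17.212 ÷ 3.0217 = 5.6961 RPM

5.696 RPM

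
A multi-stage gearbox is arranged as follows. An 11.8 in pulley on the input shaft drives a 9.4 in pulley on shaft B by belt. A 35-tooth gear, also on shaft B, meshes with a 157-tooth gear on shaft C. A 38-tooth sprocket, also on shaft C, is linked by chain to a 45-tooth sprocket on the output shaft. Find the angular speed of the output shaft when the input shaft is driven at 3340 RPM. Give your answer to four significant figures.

the input shaft → shaft B (belt, 9.4/11.8): 3340 ÷ 0.79661 = 4192.8 RPM
shaft B → shaft C (gear mesh, 157/35): 4192.8 ÷ 4.4857 = 934.69 RPM
shaft C → the output shaft (chain, 45/38): 934.69 ÷ 1.1842 = 789.3 RPM

789.3 RPM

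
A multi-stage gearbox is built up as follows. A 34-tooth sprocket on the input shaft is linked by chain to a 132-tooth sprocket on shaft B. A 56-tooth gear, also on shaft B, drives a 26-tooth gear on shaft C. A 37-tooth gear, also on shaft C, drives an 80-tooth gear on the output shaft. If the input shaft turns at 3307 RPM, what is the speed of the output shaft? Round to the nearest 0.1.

chain 132/34 = 3.8824 → 3307/3.8824 = 851.8 RPM
gear mesh 26/56 = 0.46429 → 851.8/0.46429 = 1834.7 RPM
gear mesh 80/37 = 2.1622 → 1834.7/2.1622 = 848.53 RPM

848.5 RPM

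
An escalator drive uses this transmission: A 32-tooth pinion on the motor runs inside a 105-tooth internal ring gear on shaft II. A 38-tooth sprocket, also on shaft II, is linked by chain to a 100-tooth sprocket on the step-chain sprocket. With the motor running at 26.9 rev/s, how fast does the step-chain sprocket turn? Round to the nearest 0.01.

3.12 rev/s

internal gear 105/32 = 3.2812 → 26.9/3.2812 = 8.1981 rev/s
chain 100/38 = 2.6316 → 8.1981/2.6316 = 3.1153 rev/s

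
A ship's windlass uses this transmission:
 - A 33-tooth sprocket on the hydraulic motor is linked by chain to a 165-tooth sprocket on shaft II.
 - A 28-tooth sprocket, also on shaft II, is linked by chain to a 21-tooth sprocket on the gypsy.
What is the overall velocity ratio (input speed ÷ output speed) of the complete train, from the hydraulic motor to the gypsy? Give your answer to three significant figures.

3.75

Each stage contributes driven/driver: chain 165/33 = 5, chain 21/28 = 0.75.
Overall: 5 × 0.75 = 3.75.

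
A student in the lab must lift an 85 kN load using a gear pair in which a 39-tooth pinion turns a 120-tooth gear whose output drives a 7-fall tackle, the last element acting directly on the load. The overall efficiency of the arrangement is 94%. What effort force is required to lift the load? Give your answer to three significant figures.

Gear pair MA = 120/39 = 3.0769.
Block-and-tackle MA = number of supporting rope parts = 7.
Combined ideal MA = 3.0769 × 7 = 21.538.
Actual MA = 21.538 × 0.94 = 20.246.
Effort = load / actual MA = 85 / 20.246 = 4.1983 kN.

4.20 kN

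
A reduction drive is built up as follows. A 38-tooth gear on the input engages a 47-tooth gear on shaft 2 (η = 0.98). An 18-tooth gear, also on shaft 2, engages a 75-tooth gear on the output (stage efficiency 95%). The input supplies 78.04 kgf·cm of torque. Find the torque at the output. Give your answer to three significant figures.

374 kgf·cm

After the gear mesh (47/38): 78.04 × 1.2368 × 0.98 = 94.593 kgf·cm
After the gear mesh (75/18): 94.593 × 4.1667 × 0.95 = 374.43 kgf·cm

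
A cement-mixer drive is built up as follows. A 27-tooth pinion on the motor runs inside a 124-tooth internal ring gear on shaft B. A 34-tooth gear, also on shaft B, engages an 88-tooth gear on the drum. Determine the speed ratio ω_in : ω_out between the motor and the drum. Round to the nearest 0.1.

Each stage contributes driven/driver: internal gear 124/27 = 4.5926, gear mesh 88/34 = 2.5882.
Overall: 4.5926 × 2.5882 = 11.887.

11.9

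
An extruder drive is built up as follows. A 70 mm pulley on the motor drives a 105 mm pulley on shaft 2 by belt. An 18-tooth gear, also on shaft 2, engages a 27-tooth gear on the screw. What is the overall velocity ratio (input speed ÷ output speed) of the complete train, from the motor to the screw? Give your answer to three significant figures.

2.25

Each stage contributes driven/driver: belt 105/70 = 1.5, gear mesh 27/18 = 1.5.
Overall: 1.5 × 1.5 = 2.25.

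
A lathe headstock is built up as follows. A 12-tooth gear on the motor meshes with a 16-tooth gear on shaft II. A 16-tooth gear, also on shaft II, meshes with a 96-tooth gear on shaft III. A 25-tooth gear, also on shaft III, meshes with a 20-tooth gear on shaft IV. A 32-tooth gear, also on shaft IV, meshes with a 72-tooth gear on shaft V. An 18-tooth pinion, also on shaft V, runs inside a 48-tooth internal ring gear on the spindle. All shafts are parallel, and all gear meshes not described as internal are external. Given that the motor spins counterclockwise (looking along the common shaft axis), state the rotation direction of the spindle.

counterclockwise

the motor → shaft II: external mesh, 1 reversal → CW.
shaft II → shaft III: external mesh, 1 reversal → CCW.
shaft III → shaft IV: external mesh, 1 reversal → CW.
shaft IV → shaft V: external mesh, 1 reversal → CCW.
shaft V → the spindle: internal mesh, same direction → CCW.
4 reversals in total — an even number — so the spindle turns the same way as the motor.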